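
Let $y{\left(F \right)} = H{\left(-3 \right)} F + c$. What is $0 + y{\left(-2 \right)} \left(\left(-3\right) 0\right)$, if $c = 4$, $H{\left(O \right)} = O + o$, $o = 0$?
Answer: $0$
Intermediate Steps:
$H{\left(O \right)} = O$ ($H{\left(O \right)} = O + 0 = O$)
$y{\left(F \right)} = 4 - 3 F$ ($y{\left(F \right)} = - 3 F + 4 = 4 - 3 F$)
$0 + y{\left(-2 \right)} \left(\left(-3\right) 0\right) = 0 + \left(4 - -6\right) \left(\left(-3\right) 0\right) = 0 + \left(4 + 6\right) 0 = 0 + 10 \cdot 0 = 0 + 0 = 0$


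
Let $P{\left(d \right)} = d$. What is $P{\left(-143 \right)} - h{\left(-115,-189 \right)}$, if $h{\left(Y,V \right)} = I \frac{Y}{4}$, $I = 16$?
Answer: $317$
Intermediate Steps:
$h{\left(Y,V \right)} = 4 Y$ ($h{\left(Y,V \right)} = 16 \frac{Y}{4} = 4 Y$)
$P{\left(-143 \right)} - h{\left(-115,-189 \right)} = -143 - 4 \left(-115\right) = -143 - -460 = -143 + 460 = 317$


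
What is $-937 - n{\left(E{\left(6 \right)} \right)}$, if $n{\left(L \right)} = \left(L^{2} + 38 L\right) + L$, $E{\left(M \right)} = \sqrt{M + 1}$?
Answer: $-944 - 39 \sqrt{7} \approx -1047.2$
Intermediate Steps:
$E{\left(M \right)} = \sqrt{1 + M}$
$n{\left(L \right)} = L^{2} + 39 L$
$-937 - n{\left(E{\left(6 \right)} \right)} = -937 - \sqrt{1 + 6} \left(39 + \sqrt{1 + 6}\right) = -937 - \sqrt{7} \left(39 + \sqrt{7}\right)$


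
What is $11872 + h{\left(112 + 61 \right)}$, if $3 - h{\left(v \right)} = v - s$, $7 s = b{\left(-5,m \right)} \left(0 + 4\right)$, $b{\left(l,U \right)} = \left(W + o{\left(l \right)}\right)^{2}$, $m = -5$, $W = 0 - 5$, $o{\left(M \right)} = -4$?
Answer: $\frac{82238}{7} \approx 11748.0$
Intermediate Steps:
$W = -5$ ($W = 0 - 5 = -5$)
$b{\left(l,U \right)} = 81$ ($b{\left(l,U \right)} = \left(-5 - 4\right)^{2} = \left(-9\right)^{2} = 81$)
$s = \frac{324}{7}$ ($s = \frac{81 \left(0 + 4\right)}{7} = \frac{81 \cdot 4}{7} = \frac{1}{7} \cdot 324 = \frac{324}{7} \approx 46.286$)
$h{\left(v \right)} = \frac{345}{7} - v$ ($h{\left(v \right)} = 3 - \left(v - \frac{324}{7}\right) = 3 - \left(- \frac{324}{7} + v\right) = \frac{345}{7} - v$)
$11872 + h{\left(112 + 61 \right)} = 11872 + \left(\frac{345}{7} - \left(112 + 61\right)\right) = 11872 + \left(\frac{345}{7} - 173\right) = 11872 - \frac{866}{7} = \frac{82238}{7}$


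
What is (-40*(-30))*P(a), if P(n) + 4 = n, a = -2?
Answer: -7200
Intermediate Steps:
P(n) = -4 + n
(-40*(-30))*P(a) = (-40*(-30))*(-4 - 2) = 1200*(-6) = -7200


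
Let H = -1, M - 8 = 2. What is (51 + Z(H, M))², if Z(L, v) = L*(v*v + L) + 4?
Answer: 1936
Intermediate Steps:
M = 10 (M = 8 + 2 = 10)
Z(L, v) = 4 + L*(L + v²) (Z(L, v) = L*(v² + L) + 4 = L*(L + v²) + 4 = 4 + L*(L + v²))
(51 + Z(H, M))² = (51 + (4 + (-1)² - 1*10²))² = (51 + (4 + 1 - 1*100))² = (51 + (4 + 1 - 100))² = (51 - 95)² = (-44)² = 1936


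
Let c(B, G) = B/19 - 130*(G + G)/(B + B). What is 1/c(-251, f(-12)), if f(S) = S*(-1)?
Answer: -4769/33361 ≈ -0.14295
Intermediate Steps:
f(S) = -S
c(B, G) = B/19 - 130*G/B (c(B, G) = B*(1/19) - 130*G/B = B/19 - 130*G/B)
1/c(-251, f(-12)) = 1/((1/19)*(-251) - 130*(-1*(-12))/(-251)) = 1/(-251/19 - 130*12*(-1/251)) = 1/(-251/19 + 1560/251) = 1/(-33361/4769) = -4769/33361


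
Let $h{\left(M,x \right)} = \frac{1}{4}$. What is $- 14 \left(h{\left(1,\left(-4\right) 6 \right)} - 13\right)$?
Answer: $\frac{357}{2} \approx 178.5$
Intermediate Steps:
$h{\left(M,x \right)} = \frac{1}{4}$
$- 14 \left(h{\left(1,\left(-4\right) 6 \right)} - 13\right) = - 14 \left(\frac{1}{4} - 13\right) = \left(-14\right) \left(- \frac{51}{4}\right) = \frac{357}{2}$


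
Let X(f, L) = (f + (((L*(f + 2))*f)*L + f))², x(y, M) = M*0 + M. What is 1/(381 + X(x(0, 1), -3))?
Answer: 1/1222 ≈ 0.00081833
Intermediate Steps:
x(y, M) = M (x(y, M) = 0 + M = M)
X(f, L) = (2*f + f*L²*(2 + f))² (X(f, L) = (f + (((L*(2 + f))*f)*L + f))² = (f + ((L*f*(2 + f))*L + f))² = (f + (f*L²*(2 + f) + f))² = (f + (f + f*L²*(2 + f)))² = (2*f + f*L²*(2 + f))²)
1/(381 + X(x(0, 1), -3)) = 1/(381 + 1²*(2 + 2*(-3)² + 1*(-3)²)²) = 1/(381 + 1*(2 + 2*9 + 1*9)²) = 1/(381 + 1*(2 + 18 + 9)²) = 1/(381 + 1*29²) = 1/(381 + 1*841) = 1/(381 + 841) = 1/1222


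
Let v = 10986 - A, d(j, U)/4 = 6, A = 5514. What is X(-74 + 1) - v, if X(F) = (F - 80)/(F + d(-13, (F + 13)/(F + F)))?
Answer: -267975/49 ≈ -5468.9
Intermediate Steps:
d(j, U) = 24 (d(j, U) = 4*6 = 24)
v = 5472 (v = 10986 - 1*5514 = 10986 - 5514 = 5472)
X(F) = (-80 + F)/(24 + F) (X(F) = (F - 80)/(F + 24) = (-80 + F)/(24 + F))
X(-74 + 1) - v = (-80 + (-74 + 1))/(24 + (-74 + 1)) - 1*5472 = (-80 - 73)/(24 - 73) - 5472 = -153/(-49) - 5472 = -1/49*(-153) - 5472 = 153/49 - 5472 = -267975/49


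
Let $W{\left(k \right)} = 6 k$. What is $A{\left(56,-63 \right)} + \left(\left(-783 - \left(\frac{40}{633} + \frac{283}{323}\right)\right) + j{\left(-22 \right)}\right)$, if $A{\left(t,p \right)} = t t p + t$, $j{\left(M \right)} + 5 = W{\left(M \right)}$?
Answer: $- \frac{40571400347}{204459} \approx -1.9843 \cdot 10^{5}$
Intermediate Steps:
$j{\left(M \right)} = -5 + 6 M$
$A{\left(t,p \right)} = t + p t^{2}$ ($A{\left(t,p \right)} = t^{2} p + t = p t^{2} + t = t + p t^{2}$)
$A{\left(56,-63 \right)} + \left(\left(-783 - \left(\frac{40}{633} + \frac{283}{323}\right)\right) + j{\left(-22 \right)}\right) = 56 \left(1 - 3528\right) + \left(\left(-783 - \left(\frac{40}{633} + \frac{283}{323}\right)\right) + \left(-5 + 6 \left(-22\right)\right)\right) = 56 \left(1 - 3528\right) - \frac{188294339}{204459} = 56 \left(-3527\right) - \frac{188294339}{204459} = -197512 - \frac{188294339}{204459} = - \frac{40571400347}{204459}$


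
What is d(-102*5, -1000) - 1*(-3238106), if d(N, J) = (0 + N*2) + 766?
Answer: 3237852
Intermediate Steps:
d(N, J) = 766 + 2*N (d(N, J) = (0 + 2*N) + 766 = 2*N + 766 = 766 + 2*N)
d(-102*5, -1000) - 1*(-3238106) = (766 + 2*(-102*5)) - 1*(-3238106) = (766 + 2*(-510)) + 3238106 = (766 - 1020) + 3238106 = -254 + 3238106 = 3237852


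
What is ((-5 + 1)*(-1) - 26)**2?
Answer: 484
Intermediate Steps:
((-5 + 1)*(-1) - 26)**2 = (-4*(-1) - 26)**2 = (4 - 26)**2 = (-22)**2 = 484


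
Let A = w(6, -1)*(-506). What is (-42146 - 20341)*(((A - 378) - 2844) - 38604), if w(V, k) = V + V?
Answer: 2993002326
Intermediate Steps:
w(V, k) = 2*V
A = -6072 (A = (2*6)*(-506) = 12*(-506) = -6072)
(-42146 - 20341)*(((A - 378) - 2844) - 38604) = (-42146 - 20341)*(((-6072 - 378) - 2844) - 38604) = -62487*((-6450 - 2844) - 38604) = -62487*(-9294 - 38604) = -62487*(-47898) = 2993002326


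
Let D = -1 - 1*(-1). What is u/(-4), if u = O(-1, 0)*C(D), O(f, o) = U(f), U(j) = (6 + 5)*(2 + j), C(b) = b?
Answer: 0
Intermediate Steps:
D = 0 (D = -1 + 1 = 0)
U(j) = 22 + 11*j (U(j) = 11*(2 + j) = 22 + 11*j)
O(f, o) = 22 + 11*f
u = 0 (u = (22 + 11*(-1))*0 = (22 - 11)*0 = 11*0 = 0)
u/(-4) = 0/(-4) = 0*(-¼) = 0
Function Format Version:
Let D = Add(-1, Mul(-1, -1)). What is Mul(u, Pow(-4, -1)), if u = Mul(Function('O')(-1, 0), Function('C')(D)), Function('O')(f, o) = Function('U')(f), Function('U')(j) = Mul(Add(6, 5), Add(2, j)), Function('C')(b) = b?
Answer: 0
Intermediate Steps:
D = 0 (D = Add(-1, 1) = 0)
Function('U')(j) = Add(22, Mul(11, j)) (Function('U')(j) = Mul(11, Add(2, j)) = Add(22, Mul(11, j)))
Function('O')(f, o) = Add(22, Mul(11, f))
u = 0 (u = Mul(Add(22, Mul(11, -1)), 0) = Mul(Add(22, -11), 0) = Mul(11, 0) = 0)
Mul(u, Pow(-4, -1)) = Mul(0, Pow(-4, -1)) = Mul(0, Rational(-1, 4)) = 0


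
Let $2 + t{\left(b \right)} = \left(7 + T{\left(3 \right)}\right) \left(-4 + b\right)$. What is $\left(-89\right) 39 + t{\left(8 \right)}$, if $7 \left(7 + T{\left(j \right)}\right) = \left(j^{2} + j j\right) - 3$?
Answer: $- \frac{24251}{7} \approx -3464.4$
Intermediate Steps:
$T{\left(j \right)} = - \frac{52}{7} + \frac{2 j^{2}}{7}$ ($T{\left(j \right)} = -7 + \frac{\left(j^{2} + j j\right) - 3}{7} = -7 + \frac{\left(j^{2} + j^{2}\right) - 3}{7} = -7 + \frac{2 j^{2} - 3}{7} = -7 + \frac{-3 + 2 j^{2}}{7} = -7 + \left(- \frac{3}{7} + \frac{2 j^{2}}{7}\right) = - \frac{52}{7} + \frac{2 j^{2}}{7}$)
$t{\left(b \right)} = - \frac{74}{7} + \frac{15 b}{7}$ ($t{\left(b \right)} = -2 + \left(7 - \left(\frac{52}{7} - \frac{2 \cdot 3^{2}}{7}\right)\right) \left(-4 + b\right) = -2 + \left(7 + \left(- \frac{52}{7} + \frac{2}{7} \cdot 9\right)\right) \left(-4 + b\right) = -2 + \left(7 + \left(- \frac{52}{7} + \frac{18}{7}\right)\right) \left(-4 + b\right) = -2 + \left(7 - \frac{34}{7}\right) \left(-4 + b\right) = -2 + \frac{15 \left(-4 + b\right)}{7} = -2 + \left(- \frac{60}{7} + \frac{15 b}{7}\right) = - \frac{74}{7} + \frac{15 b}{7}$)
$\left(-89\right) 39 + t{\left(8 \right)} = \left(-89\right) 39 + \left(- \frac{74}{7} + \frac{15}{7} \cdot 8\right) = -3471 + \left(- \frac{74}{7} + \frac{120}{7}\right) = -3471 + \frac{46}{7} = - \frac{24251}{7}$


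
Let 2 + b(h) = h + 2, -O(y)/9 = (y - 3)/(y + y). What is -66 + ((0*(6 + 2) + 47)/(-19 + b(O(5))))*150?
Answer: -21057/52 ≈ -404.94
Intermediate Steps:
O(y) = -9*(-3 + y)/(2*y) (O(y) = -9*(y - 3)/(y + y) = -9*(-3 + y)/(2*y))
b(h) = h (b(h) = -2 + (h + 2) = -2 + (2 + h) = h)
-66 + ((0*(6 + 2) + 47)/(-19 + b(O(5))))*150 = -66 + ((0*(6 + 2) + 47)/(-19 + (9/2)*(3 - 1*5)/5))*150 = -66 + ((0*8 + 47)/(-19 + (9/2)*(1/5)*(3 - 5)))*150 = -66 + ((0 + 47)/(-19 + (9/2)*(1/5)*(-2)))*150 = -66 + (47/(-19 - 9/5))*150 = -66 + (47/(-104/5))*150 = -66 + (47*(-5/104))*150 = -66 - 235/104*150 = -66 - 17625/52 = -21057/52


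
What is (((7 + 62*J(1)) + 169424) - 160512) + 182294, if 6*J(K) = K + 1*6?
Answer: 573856/3 ≈ 1.9129e+5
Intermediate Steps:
J(K) = 1 + K/6 (J(K) = (K + 1*6)/6 = (K + 6)/6 = (6 + K)/6 = 1 + K/6)
(((7 + 62*J(1)) + 169424) - 160512) + 182294 = (((7 + 62*(1 + (1/6)*1)) + 169424) - 160512) + 182294 = (((7 + 62*(1 + 1/6)) + 169424) - 160512) + 182294 = (((7 + 62*(7/6)) + 169424) - 160512) + 182294 = (((7 + 217/3) + 169424) - 160512) + 182294 = ((238/3 + 169424) - 160512) + 182294 = (508510/3 - 160512) + 182294 = 26974/3 + 182294 = 573856/3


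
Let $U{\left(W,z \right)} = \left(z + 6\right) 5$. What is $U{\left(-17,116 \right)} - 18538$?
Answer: $-17928$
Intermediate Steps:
$U{\left(W,z \right)} = 30 + 5 z$ ($U{\left(W,z \right)} = \left(6 + z\right) 5 = 30 + 5 z$)
$U{\left(-17,116 \right)} - 18538 = \left(30 + 5 \cdot 116\right) - 18538 = \left(30 + 580\right) - 18538 = 610 - 18538 = -17928$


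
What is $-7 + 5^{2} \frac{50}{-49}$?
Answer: $- \frac{1593}{49} \approx -32.51$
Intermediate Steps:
$-7 + 5^{2} \frac{50}{-49} = -7 + 25 \cdot 50 \left(- \frac{1}{49}\right) = -7 + 25 \left(- \frac{50}{49}\right) = -7 - \frac{1250}{49} = - \frac{1593}{49}$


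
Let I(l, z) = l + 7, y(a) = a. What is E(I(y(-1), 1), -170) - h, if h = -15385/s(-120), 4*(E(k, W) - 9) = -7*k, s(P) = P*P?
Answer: -1243/2880 ≈ -0.43160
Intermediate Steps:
s(P) = P²
I(l, z) = 7 + l
E(k, W) = 9 - 7*k/4 (E(k, W) = 9 + (-7*k)/4 = 9 - 7*k/4)
h = -3077/2880 (h = -15385/((-120)²) = -15385/14400 = -15385*1/14400 = -3077/2880 ≈ -1.0684)
E(I(y(-1), 1), -170) - h = (9 - 7*(7 - 1)/4) - 1*(-3077/2880) = (9 - 7/4*6) + 3077/2880 = (9 - 21/2) + 3077/2880 = -3/2 + 3077/2880 = -1243/2880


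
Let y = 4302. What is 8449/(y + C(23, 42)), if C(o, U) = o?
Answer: 8449/4325 ≈ 1.9535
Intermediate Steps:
8449/(y + C(23, 42)) = 8449/(4302 + 23) = 8449/4325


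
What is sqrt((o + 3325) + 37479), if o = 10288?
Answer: 2*sqrt(12773) ≈ 226.04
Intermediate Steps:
sqrt((o + 3325) + 37479) = sqrt((10288 + 3325) + 37479) = sqrt(13613 + 37479) = sqrt(51092) = 2*sqrt(12773)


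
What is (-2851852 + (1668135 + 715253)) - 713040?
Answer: -1181504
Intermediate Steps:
(-2851852 + (1668135 + 715253)) - 713040 = (-2851852 + 2383388) - 713040 = -468464 - 713040 = -1181504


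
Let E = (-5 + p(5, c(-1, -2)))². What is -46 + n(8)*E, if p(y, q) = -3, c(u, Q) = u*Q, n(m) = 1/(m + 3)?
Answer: -442/11 ≈ -40.182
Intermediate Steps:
n(m) = 1/(3 + m)
c(u, Q) = Q*u
E = 64 (E = (-5 - 3)² = (-8)² = 64)
-46 + n(8)*E = -46 + 64/(3 + 8) = -46 + 64/11 = -442/11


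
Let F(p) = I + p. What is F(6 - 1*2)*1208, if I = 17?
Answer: 25368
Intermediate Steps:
F(p) = 17 + p
F(6 - 1*2)*1208 = (17 + (6 - 1*2))*1208 = (17 + (6 - 2))*1208 = (17 + 4)*1208 = 21*1208 = 25368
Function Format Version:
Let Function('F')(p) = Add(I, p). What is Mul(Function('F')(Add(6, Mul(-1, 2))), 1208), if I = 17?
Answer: 25368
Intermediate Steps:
Function('F')(p) = Add(17, p)
Mul(Function('F')(Add(6, Mul(-1, 2))), 1208) = Mul(Add(17, Add(6, Mul(-1, 2))), 1208) = Mul(Add(17, Add(6, -2)), 1208) = Mul(Add(17, 4), 1208) = Mul(21, 1208) = 25368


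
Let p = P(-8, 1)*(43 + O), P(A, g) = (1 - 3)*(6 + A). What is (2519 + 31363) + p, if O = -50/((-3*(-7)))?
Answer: 714934/21 ≈ 34045.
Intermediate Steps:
O = -50/21 ≈ -2.3810
P(A, g) = -12 - 2*A (P(A, g) = -2*(6 + A) = -12 - 2*A)
p = 3412/21 (p = (-12 - 2*(-8))*(43 - 50/21) = (-12 + 16)*(853/21) = 4*(853/21) = 3412/21 ≈ 162.48)
(2519 + 31363) + p = (2519 + 31363) + 3412/21 = 33882 + 3412/21 = 714934/21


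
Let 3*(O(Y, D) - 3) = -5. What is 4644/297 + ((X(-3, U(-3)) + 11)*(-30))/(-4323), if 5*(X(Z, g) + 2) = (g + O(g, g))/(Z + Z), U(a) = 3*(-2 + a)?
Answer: 203639/12969 ≈ 15.702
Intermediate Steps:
O(Y, D) = 4/3 (O(Y, D) = 3 + (⅓)*(-5) = 3 - 5/3 = 4/3)
U(a) = -6 + 3*a
X(Z, g) = -2 + (4/3 + g)/(10*Z) (X(Z, g) = -2 + ((g + 4/3)/(Z + Z))/5 = -2 + ((4/3 + g)/((2*Z)))/5 = -2 + ((4/3 + g)*(1/(2*Z)))/5 = -2 + ((4/3 + g)/(2*Z))/5 = -2 + (4/3 + g)/(10*Z))
4644/297 + ((X(-3, U(-3)) + 11)*(-30))/(-4323) = 4644/297 + (((1/30)*(4 - 60*(-3) + 3*(-6 + 3*(-3)))/(-3) + 11)*(-30))/(-4323) = 4644*(1/297) + (((1/30)*(-⅓)*(4 + 180 + 3*(-6 - 9)) + 11)*(-30))*(-1/4323) = 172/11 + (((1/30)*(-⅓)*(4 + 180 + 3*(-15)) + 11)*(-30))*(-1/4323) = 172/11 + (((1/30)*(-⅓)*(4 + 180 - 45) + 11)*(-30))*(-1/4323) = 172/11 + (((1/30)*(-⅓)*139 + 11)*(-30))*(-1/4323) = 172/11 + ((-139/90 + 11)*(-30))*(-1/4323) = 172/11 + ((851/90)*(-30))*(-1/4323) = 172/11 - 851/3*(-1/4323) = 172/11 + 851/12969 = 203639/12969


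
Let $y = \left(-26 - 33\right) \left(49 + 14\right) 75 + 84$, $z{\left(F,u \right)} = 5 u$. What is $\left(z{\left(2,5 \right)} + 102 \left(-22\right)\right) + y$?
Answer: $-280910$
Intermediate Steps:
$y = -278691$ ($y = \left(-59\right) 63 \cdot 75 + 84 = \left(-3717\right) 75 + 84 = -278775 + 84 = -278691$)
$\left(z{\left(2,5 \right)} + 102 \left(-22\right)\right) + y = \left(5 \cdot 5 + 102 \left(-22\right)\right) - 278691 = \left(25 - 2244\right) - 278691 = -2219 - 278691 = -280910$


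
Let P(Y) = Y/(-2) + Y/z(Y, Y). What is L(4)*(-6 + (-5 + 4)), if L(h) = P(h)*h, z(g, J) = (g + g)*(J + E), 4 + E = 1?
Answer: 42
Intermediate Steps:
E = -3 (E = -4 + 1 = -3)
z(g, J) = 2*g*(-3 + J) (z(g, J) = (g + g)*(J - 3) = (2*g)*(-3 + J) = 2*g*(-3 + J))
P(Y) = 1/(2*(-3 + Y)) - Y/2 (P(Y) = Y/(-2) + Y/((2*Y*(-3 + Y))) = Y*(-1/2) + Y*(1/(2*Y*(-3 + Y))) = -Y/2 + 1/(2*(-3 + Y)) = 1/(2*(-3 + Y)) - Y/2)
L(h) = h*(1 - h*(-3 + h))/(2*(-3 + h)) (L(h) = ((1 - h*(-3 + h))/(2*(-3 + h)))*h = h*(1 - h*(-3 + h))/(2*(-3 + h)))
L(4)*(-6 + (-5 + 4)) = (-1*4*(-1 + 4*(-3 + 4))/(-6 + 2*4))*(-6 + (-5 + 4)) = (-1*4*(-1 + 4*1)/(-6 + 8))*(-6 - 1) = -1*4*(-1 + 4)/2*(-7) = -1*4*1/2*3*(-7) = -6*(-7) = 42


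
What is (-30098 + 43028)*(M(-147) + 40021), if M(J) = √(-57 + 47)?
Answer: 517471530 + 12930*I*√10 ≈ 5.1747e+8 + 40888.0*I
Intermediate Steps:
M(J) = I*√10 (M(J) = √(-10) = I*√10)
(-30098 + 43028)*(M(-147) + 40021) = (-30098 + 43028)*(I*√10 + 40021) = 12930*(40021 + I*√10) = 517471530 + 12930*I*√10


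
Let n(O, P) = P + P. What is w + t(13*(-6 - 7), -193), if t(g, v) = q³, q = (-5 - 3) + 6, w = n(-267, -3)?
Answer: -14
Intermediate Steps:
n(O, P) = 2*P
w = -6 (w = 2*(-3) = -6)
q = -2 (q = -8 + 6 = -2)
t(g, v) = -8 (t(g, v) = (-2)³ = -8)
w + t(13*(-6 - 7), -193) = -6 - 8 = -14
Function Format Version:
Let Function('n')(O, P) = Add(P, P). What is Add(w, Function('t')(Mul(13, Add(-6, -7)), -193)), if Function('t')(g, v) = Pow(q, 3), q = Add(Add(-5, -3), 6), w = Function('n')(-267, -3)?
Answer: -14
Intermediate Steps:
Function('n')(O, P) = Mul(2, P)
w = -6 (w = Mul(2, -3) = -6)
q = -2 (q = Add(-8, 6) = -2)
Function('t')(g, v) = -8 (Function('t')(g, v) = Pow(-2, 3) = -8)
Add(w, Function('t')(Mul(13, Add(-6, -7)), -193)) = Add(-6, -8) = -14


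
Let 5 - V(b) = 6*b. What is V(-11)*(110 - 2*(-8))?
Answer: 8946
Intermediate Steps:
V(b) = 5 - 6*b
V(-11)*(110 - 2*(-8)) = (5 - 6*(-11))*(110 - 2*(-8)) = (5 + 66)*(110 + 16) = 71*126 = 8946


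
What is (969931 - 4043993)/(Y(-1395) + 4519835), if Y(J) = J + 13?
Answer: -3074062/4518453 ≈ -0.68034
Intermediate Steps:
Y(J) = 13 + J
(969931 - 4043993)/(Y(-1395) + 4519835) = (969931 - 4043993)/((13 - 1395) + 4519835) = -3074062/(-1382 + 4519835) = -3074062/4518453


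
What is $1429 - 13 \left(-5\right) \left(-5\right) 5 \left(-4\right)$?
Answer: $7929$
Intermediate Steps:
$1429 - 13 \left(-5\right) \left(-5\right) 5 \left(-4\right) = 1429 - 13 \cdot 25 \cdot 5 \left(-4\right) = 1429 - 13 \cdot 125 \left(-4\right) = 1429 - -6500 = 1429 + 6500 = 7929$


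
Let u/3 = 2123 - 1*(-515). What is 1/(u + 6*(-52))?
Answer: 1/7602 ≈ 0.00013154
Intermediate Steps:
u = 7914 (u = 3*(2123 - 1*(-515)) = 3*(2123 + 515) = 3*2638 = 7914)
1/(u + 6*(-52)) = 1/(7914 + 6*(-52)) = 1/(7914 - 312) = 1/7602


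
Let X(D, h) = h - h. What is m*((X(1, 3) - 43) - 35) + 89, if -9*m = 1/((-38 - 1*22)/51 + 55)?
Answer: 244747/2745 ≈ 89.161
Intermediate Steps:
X(D, h) = 0
m = -17/8235 (m = -1/(9*((-38 - 1*22)/51 + 55)) = -1/(9*((-38 - 22)*(1/51) + 55)) = -1/(9*(-60*1/51 + 55)) = -1/(9*(-20/17 + 55)) = -1/(9*915/17) = -1/9*17/915 = -17/8235 ≈ -0.0020644)
m*((X(1, 3) - 43) - 35) + 89 = -17*((0 - 43) - 35)/8235 + 89 = -17*(-43 - 35)/8235 + 89 = -17/8235*(-78) + 89 = 442/2745 + 89 = 244747/2745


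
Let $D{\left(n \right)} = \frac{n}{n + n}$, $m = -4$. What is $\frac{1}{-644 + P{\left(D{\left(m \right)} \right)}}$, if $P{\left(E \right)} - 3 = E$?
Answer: $- \frac{2}{1281} \approx -0.0015613$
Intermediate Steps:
$D{\left(n \right)} = \frac{1}{2}$ ($D{\left(n \right)} = \frac{n}{2 n} = n \frac{1}{2 n} = \frac{1}{2}$)
$P{\left(E \right)} = 3 + E$
$\frac{1}{-644 + P{\left(D{\left(m \right)} \right)}} = \frac{1}{-644 + \left(3 + \frac{1}{2}\right)} = \frac{1}{-644 + \frac{7}{2}} = \frac{1}{- \frac{1281}{2}} = - \frac{2}{1281}$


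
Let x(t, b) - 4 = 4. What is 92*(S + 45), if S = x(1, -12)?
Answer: 4876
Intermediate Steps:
x(t, b) = 8 (x(t, b) = 4 + 4 = 8)
S = 8
92*(S + 45) = 92*(8 + 45) = 92*53 = 4876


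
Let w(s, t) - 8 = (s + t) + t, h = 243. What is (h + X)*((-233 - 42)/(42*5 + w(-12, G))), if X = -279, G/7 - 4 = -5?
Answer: 825/16 ≈ 51.563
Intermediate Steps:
G = -7 (G = 28 + 7*(-5) = 28 - 35 = -7)
w(s, t) = 8 + s + 2*t (w(s, t) = 8 + ((s + t) + t) = 8 + (s + 2*t) = 8 + s + 2*t)
(h + X)*((-233 - 42)/(42*5 + w(-12, G))) = (243 - 279)*((-233 - 42)/(42*5 + (8 - 12 + 2*(-7)))) = -(-9900)/(210 + (8 - 12 - 14)) = -(-9900)/(210 - 18) = -(-9900)/192 = -36*(-275/192) = 825/16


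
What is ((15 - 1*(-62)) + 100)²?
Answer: 31329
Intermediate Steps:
((15 - 1*(-62)) + 100)² = ((15 + 62) + 100)² = (77 + 100)² = 177² = 31329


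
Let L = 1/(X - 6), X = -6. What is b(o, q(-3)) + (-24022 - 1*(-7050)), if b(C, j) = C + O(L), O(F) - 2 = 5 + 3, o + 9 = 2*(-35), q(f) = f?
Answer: -17041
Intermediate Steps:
o = -79 (o = -9 + 2*(-35) = -9 - 70 = -79)
L = -1/12 (L = 1/(-6 - 6) = 1/(-12) = -1/12 ≈ -0.083333)
O(F) = 10 (O(F) = 2 + (5 + 3) = 2 + 8 = 10)
b(C, j) = 10 + C (b(C, j) = C + 10 = 10 + C)
b(o, q(-3)) + (-24022 - 1*(-7050)) = (10 - 79) + (-24022 - 1*(-7050)) = -69 + (-24022 + 7050) = -69 - 16972 = -17041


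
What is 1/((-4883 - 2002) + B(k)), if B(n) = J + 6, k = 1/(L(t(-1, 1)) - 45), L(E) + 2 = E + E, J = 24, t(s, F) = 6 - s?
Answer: -1/6855 ≈ -0.00014588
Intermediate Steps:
L(E) = -2 + 2*E (L(E) = -2 + (E + E) = -2 + 2*E)
k = -1/33 (k = 1/((-2 + 2*(6 - 1*(-1))) - 45) = 1/((-2 + 2*(6 + 1)) - 45) = 1/((-2 + 2*7) - 45) = 1/((-2 + 14) - 45) = 1/(12 - 45) = 1/(-33) = -1/33 ≈ -0.030303)
B(n) = 30 (B(n) = 24 + 6 = 30)
1/((-4883 - 2002) + B(k)) = 1/((-4883 - 2002) + 30) = 1/(-6885 + 30) = 1/(-6855) = -1/6855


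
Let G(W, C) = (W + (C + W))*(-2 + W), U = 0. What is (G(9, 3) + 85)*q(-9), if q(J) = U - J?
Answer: 2088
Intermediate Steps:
G(W, C) = (-2 + W)*(C + 2*W) (G(W, C) = (C + 2*W)*(-2 + W) = (-2 + W)*(C + 2*W))
q(J) = -J (q(J) = 0 - J = -J)
(G(9, 3) + 85)*q(-9) = ((-4*9 - 2*3 + 2*9**2 + 3*9) + 85)*(-1*(-9)) = ((-36 - 6 + 2*81 + 27) + 85)*9 = ((-36 - 6 + 162 + 27) + 85)*9 = (147 + 85)*9 = 232*9 = 2088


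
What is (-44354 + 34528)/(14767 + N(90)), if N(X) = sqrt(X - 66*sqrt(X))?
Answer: -9826/(14767 + sqrt(90 - 198*sqrt(10))) ≈ -0.6654 + 0.0010433*I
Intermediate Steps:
(-44354 + 34528)/(14767 + N(90)) = (-44354 + 34528)/(14767 + sqrt(90 - 198*sqrt(10))) = -9826/(14767 + sqrt(90 - 198*sqrt(10)))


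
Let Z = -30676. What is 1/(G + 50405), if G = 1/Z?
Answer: 30676/1546223779 ≈ 1.9839e-5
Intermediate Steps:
G = -1/30676 (G = 1/(-30676) = -1/30676 ≈ -3.2599e-5)
1/(G + 50405) = 1/(-1/30676 + 50405) = 1/(1546223779/30676) = 30676/1546223779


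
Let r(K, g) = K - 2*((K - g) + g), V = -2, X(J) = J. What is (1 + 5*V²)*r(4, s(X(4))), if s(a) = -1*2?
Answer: -84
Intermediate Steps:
s(a) = -2
r(K, g) = -K (r(K, g) = K - 2*K = -K)
(1 + 5*V²)*r(4, s(X(4))) = (1 + 5*(-2)²)*(-1*4) = (1 + 5*4)*(-4) = (1 + 20)*(-4) = 21*(-4) = -84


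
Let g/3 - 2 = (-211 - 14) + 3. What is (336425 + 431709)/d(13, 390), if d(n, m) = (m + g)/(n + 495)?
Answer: -195106036/135 ≈ -1.4452e+6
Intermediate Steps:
g = -660 (g = 6 + 3*((-211 - 14) + 3) = 6 + 3*(-225 + 3) = 6 + 3*(-222) = 6 - 666 = -660)
d(n, m) = (-660 + m)/(495 + n) (d(n, m) = (m - 660)/(n + 495) = (-660 + m)/(495 + n))
(336425 + 431709)/d(13, 390) = (336425 + 431709)/(((-660 + 390)/(495 + 13))) = 768134/((-270/508)) = 768134/(((1/508)*(-270))) = 768134/(-135/254) = 768134*(-254/135) = -195106036/135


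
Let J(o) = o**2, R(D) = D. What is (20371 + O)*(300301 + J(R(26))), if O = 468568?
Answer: 147159393403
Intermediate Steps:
(20371 + O)*(300301 + J(R(26))) = (20371 + 468568)*(300301 + 26**2) = 488939*(300301 + 676) = 488939*300977 = 147159393403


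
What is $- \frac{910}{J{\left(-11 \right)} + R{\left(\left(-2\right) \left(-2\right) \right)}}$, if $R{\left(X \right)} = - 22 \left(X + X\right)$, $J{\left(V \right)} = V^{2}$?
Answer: $\frac{182}{11} \approx 16.545$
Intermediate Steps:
$R{\left(X \right)} = - 44 X$ ($R{\left(X \right)} = - 22 \cdot 2 X = - 44 X$)
$- \frac{910}{J{\left(-11 \right)} + R{\left(\left(-2\right) \left(-2\right) \right)}} = - \frac{910}{\left(-11\right)^{2} - 44 \left(\left(-2\right) \left(-2\right)\right)} = - \frac{910}{121 - 176} = - \frac{910}{-55} = \left(-910\right) \left(- \frac{1}{55}\right) = \frac{182}{11}$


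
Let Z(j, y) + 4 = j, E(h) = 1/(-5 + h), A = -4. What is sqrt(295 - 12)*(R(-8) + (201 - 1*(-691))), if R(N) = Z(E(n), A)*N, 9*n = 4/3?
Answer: 121260*sqrt(283)/131 ≈ 15572.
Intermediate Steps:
n = 4/27 (n = (4/3)/9 = (4*(1/3))/9 = (1/9)*(4/3) = 4/27 ≈ 0.14815)
Z(j, y) = -4 + j
R(N) = -551*N/131 (R(N) = (-4 + 1/(-5 + 4/27))*N = (-4 + 1/(-131/27))*N = (-4 - 27/131)*N = -551*N/131)
sqrt(295 - 12)*(R(-8) + (201 - 1*(-691))) = sqrt(295 - 12)*(-551/131*(-8) + (201 - 1*(-691))) = sqrt(283)*(4408/131 + (201 + 691)) = sqrt(283)*(4408/131 + 892) = sqrt(283)*(121260/131) = 121260*sqrt(283)/131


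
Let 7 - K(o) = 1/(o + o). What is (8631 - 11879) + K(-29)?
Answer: -187977/58 ≈ -3241.0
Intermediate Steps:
K(o) = 7 - 1/(2*o) (K(o) = 7 - 1/(o + o) = 7 - 1/(2*o))
(8631 - 11879) + K(-29) = (8631 - 11879) + (7 - ½/(-29)) = -3248 + (7 - ½*(-1/29)) = -3248 + (7 + 1/58) = -3248 + 407/58 = -187977/58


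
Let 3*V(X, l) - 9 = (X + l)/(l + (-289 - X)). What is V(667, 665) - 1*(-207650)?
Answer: 20142193/97 ≈ 2.0765e+5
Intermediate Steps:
V(X, l) = 3 + (X + l)/(3*(-289 + l - X)) (V(X, l) = 3 + ((X + l)/(l + (-289 - X)))/3 = 3 + ((X + l)/(-289 + l - X))/3 = 3 + (X + l)/(3*(-289 + l - X)))
V(667, 665) - 1*(-207650) = (2601 - 10*665 + 8*667)/(3*(289 + 667 - 1*665)) - 1*(-207650) = (2601 - 6650 + 5336)/(3*(289 + 667 - 665)) + 207650 = (⅓)*1287/291 + 207650 = (⅓)*(1/291)*1287 + 207650 = 143/97 + 207650 = 20142193/97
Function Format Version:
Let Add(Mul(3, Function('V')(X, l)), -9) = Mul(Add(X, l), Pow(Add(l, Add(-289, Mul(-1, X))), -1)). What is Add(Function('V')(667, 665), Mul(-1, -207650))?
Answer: Rational(20142193, 97) ≈ 2.0765e+5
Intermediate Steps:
Function('V')(X, l) = Add(3, Mul(Rational(1, 3), Pow(Add(-289, l, Mul(-1, X)), -1), Add(X, l))) (Function('V')(X, l) = Add(3, Mul(Rational(1, 3), Mul(Add(X, l), Pow(Add(l, Add(-289, Mul(-1, X))), -1)))) = Add(3, Mul(Rational(1, 3), Mul(Add(X, l), Pow(Add(-289, l, Mul(-1, X)), -1)))) = Add(3, Mul(Rational(1, 3), Mul(Pow(Add(-289, l, Mul(-1, X)), -1), Add(X, l)))) = Add(3, Mul(Rational(1, 3), Pow(Add(-289, l, Mul(-1, X)), -1), Add(X, l))))
Add(Function('V')(667, 665), Mul(-1, -207650)) = Add(Mul(Rational(1, 3), Pow(Add(289, 667, Mul(-1, 665)), -1), Add(2601, Mul(-10, 665), Mul(8, 667))), Mul(-1, -207650)) = Add(Mul(Rational(1, 3), Pow(Add(289, 667, -665), -1), Add(2601, -6650, 5336)), 207650) = Add(Mul(Rational(1, 3), Pow(291, -1), 1287), 207650) = Add(Mul(Rational(1, 3), Rational(1, 291), 1287), 207650) = Add(Rational(143, 97), 207650) = Rational(20142193, 97)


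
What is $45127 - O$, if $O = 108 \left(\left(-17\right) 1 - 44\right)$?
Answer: $51715$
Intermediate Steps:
$O = -6588$ ($O = 108 \left(-17 - 44\right) = 108 \left(-61\right) = -6588$)
$45127 - O = 45127 - -6588 = 45127 + 6588 = 51715$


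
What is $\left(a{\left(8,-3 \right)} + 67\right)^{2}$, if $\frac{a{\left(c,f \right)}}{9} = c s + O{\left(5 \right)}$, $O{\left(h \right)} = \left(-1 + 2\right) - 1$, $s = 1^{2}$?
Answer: $19321$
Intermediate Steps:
$s = 1$
$O{\left(h \right)} = 0$ ($O{\left(h \right)} = 1 - 1 = 0$)
$a{\left(c,f \right)} = 9 c$ ($a{\left(c,f \right)} = 9 \left(c 1 + 0\right) = 9 \left(c + 0\right) = 9 c$)
$\left(a{\left(8,-3 \right)} + 67\right)^{2} = \left(9 \cdot 8 + 67\right)^{2} = \left(72 + 67\right)^{2} = 139^{2} = 19321$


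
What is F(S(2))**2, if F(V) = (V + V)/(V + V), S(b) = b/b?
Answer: 1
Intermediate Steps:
S(b) = 1
F(V) = 1 (F(V) = (2*V)/((2*V)) = (2*V)*(1/(2*V)) = 1)
F(S(2))**2 = 1**2 = 1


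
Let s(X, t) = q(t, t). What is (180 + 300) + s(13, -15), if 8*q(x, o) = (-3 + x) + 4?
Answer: 1913/4 ≈ 478.25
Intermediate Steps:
q(x, o) = ⅛ + x/8 (q(x, o) = ((-3 + x) + 4)/8 = (1 + x)/8 = ⅛ + x/8)
s(X, t) = ⅛ + t/8
(180 + 300) + s(13, -15) = (180 + 300) + (⅛ + (⅛)*(-15)) = 480 + (⅛ - 15/8) = 480 - 7/4 = 1913/4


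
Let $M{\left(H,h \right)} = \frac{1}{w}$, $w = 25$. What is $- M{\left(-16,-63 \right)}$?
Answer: $- \frac{1}{25} \approx -0.04$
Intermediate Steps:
$M{\left(H,h \right)} = \frac{1}{25}$
$- M{\left(-16,-63 \right)} = \left(-1\right) \frac{1}{25} = - \frac{1}{25}$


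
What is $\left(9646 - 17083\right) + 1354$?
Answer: $-6083$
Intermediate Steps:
$\left(9646 - 17083\right) + 1354 = -7437 + 1354 = -6083$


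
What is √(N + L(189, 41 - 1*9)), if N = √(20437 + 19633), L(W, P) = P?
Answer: √(32 + √40070) ≈ 15.237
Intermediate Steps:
N = √40070 ≈ 200.17
√(N + L(189, 41 - 1*9)) = √(√40070 + (41 - 1*9)) = √(√40070 + (41 - 9)) = √(√40070 + 32) = √(32 + √40070)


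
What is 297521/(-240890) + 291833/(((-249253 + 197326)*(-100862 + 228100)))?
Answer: -491454404306629/397895334556785 ≈ -1.2351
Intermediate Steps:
297521/(-240890) + 291833/(((-249253 + 197326)*(-100862 + 228100))) = 297521*(-1/240890) + 291833/((-51927*127238)) = -297521/240890 + 291833/(-6607087626) = -297521/240890 + 291833*(-1/6607087626) = -297521/240890 - 291833/6607087626 = -491454404306629/397895334556785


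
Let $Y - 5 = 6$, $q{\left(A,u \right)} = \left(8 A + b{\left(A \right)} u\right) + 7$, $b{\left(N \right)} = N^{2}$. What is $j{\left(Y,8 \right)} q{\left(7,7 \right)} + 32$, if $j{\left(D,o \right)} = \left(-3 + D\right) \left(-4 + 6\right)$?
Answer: $6528$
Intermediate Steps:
$q{\left(A,u \right)} = 7 + 8 A + u A^{2}$ ($q{\left(A,u \right)} = \left(8 A + A^{2} u\right) + 7 = \left(8 A + u A^{2}\right) + 7 = 7 + 8 A + u A^{2}$)
$Y = 11$ ($Y = 5 + 6 = 11$)
$j{\left(D,o \right)} = -6 + 2 D$ ($j{\left(D,o \right)} = \left(-3 + D\right) 2 = -6 + 2 D$)
$j{\left(Y,8 \right)} q{\left(7,7 \right)} + 32 = \left(-6 + 2 \cdot 11\right) \left(7 + 8 \cdot 7 + 7 \cdot 7^{2}\right) + 32 = \left(-6 + 22\right) \left(7 + 56 + 7 \cdot 49\right) + 32 = 16 \left(7 + 56 + 343\right) + 32 = 16 \cdot 406 + 32 = 6496 + 32 = 6528$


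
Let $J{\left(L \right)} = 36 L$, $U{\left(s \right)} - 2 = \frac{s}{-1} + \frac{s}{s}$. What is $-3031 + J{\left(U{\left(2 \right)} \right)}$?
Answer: $-2995$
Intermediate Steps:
$U{\left(s \right)} = 3 - s$ ($U{\left(s \right)} = 2 + \left(\frac{s}{-1} + \frac{s}{s}\right) = 2 + \left(s \left(-1\right) + 1\right) = 2 - \left(-1 + s\right) = 3 - s$)
$-3031 + J{\left(U{\left(2 \right)} \right)} = -3031 + 36 \left(3 - 2\right) = -3031 + 36 \cdot 1 = -3031 + 36 = -2995$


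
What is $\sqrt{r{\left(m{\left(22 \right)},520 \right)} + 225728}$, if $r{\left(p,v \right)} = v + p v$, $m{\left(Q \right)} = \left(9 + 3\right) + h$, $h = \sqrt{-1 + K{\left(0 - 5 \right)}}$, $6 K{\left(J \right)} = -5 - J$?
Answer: $2 \sqrt{58122 + 130 i} \approx 482.17 + 0.53923 i$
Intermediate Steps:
$K{\left(J \right)} = - \frac{5}{6} - \frac{J}{6}$ ($K{\left(J \right)} = \frac{-5 - J}{6} = - \frac{5}{6} - \frac{J}{6}$)
$h = i$ ($h = \sqrt{-1 - \left(\frac{5}{6} + \frac{0 - 5}{6}\right)} = \sqrt{-1 - 0} = \sqrt{-1 + \left(- \frac{5}{6} + \frac{5}{6}\right)} = \sqrt{-1 + 0} = \sqrt{-1} = i \approx 1.0 i$)
$m{\left(Q \right)} = 12 + i$ ($m{\left(Q \right)} = \left(9 + 3\right) + i = 12 + i$)
$\sqrt{r{\left(m{\left(22 \right)},520 \right)} + 225728} = \sqrt{520 \left(1 + \left(12 + i\right)\right) + 225728} = \sqrt{520 \left(13 + i\right) + 225728} = \sqrt{\left(6760 + 520 i\right) + 225728} = \sqrt{232488 + 520 i}$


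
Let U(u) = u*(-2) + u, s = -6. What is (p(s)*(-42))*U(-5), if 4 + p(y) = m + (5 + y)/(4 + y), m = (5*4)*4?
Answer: -16065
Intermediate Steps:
U(u) = -u (U(u) = -2*u + u = -u)
m = 80 (m = 20*4 = 80)
p(y) = 76 + (5 + y)/(4 + y) (p(y) = -4 + (80 + (5 + y)/(4 + y)) = 76 + (5 + y)/(4 + y))
(p(s)*(-42))*U(-5) = (((309 + 77*(-6))/(4 - 6))*(-42))*(-1*(-5)) = (((309 - 462)/(-2))*(-42))*5 = (-½*(-153)*(-42))*5 = ((153/2)*(-42))*5 = -3213*5 = -16065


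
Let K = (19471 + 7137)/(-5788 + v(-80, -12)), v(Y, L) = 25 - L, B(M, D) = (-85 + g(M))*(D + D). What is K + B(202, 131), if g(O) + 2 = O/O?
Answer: -129608140/5751 ≈ -22537.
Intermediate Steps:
g(O) = -1 (g(O) = -2 + O/O = -2 + 1 = -1)
B(M, D) = -172*D (B(M, D) = (-85 - 1)*(D + D) = -172*D)
K = -26608/5751 (K = (19471 + 7137)/(-5788 + (25 - 1*(-12))) = 26608/(-5788 + (25 + 12)) = 26608/(-5788 + 37) = 26608/(-5751) = 26608*(-1/5751) = -26608/5751 ≈ -4.6267)
K + B(202, 131) = -26608/5751 - 172*131 = -26608/5751 - 22532 = -129608140/5751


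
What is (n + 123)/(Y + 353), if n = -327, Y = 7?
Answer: -17/30 ≈ -0.56667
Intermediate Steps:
(n + 123)/(Y + 353) = (-327 + 123)/(7 + 353) = -204/360 = -204*1/360 = -17/30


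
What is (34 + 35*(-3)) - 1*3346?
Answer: -3417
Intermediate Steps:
(34 + 35*(-3)) - 1*3346 = (34 - 105) - 3346 = -71 - 3346 = -3417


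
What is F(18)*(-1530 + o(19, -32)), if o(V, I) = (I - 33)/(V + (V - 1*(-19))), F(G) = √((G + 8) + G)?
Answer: -174550*√11/57 ≈ -10156.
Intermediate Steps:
F(G) = √(8 + 2*G) (F(G) = √((8 + G) + G) = √(8 + 2*G))
o(V, I) = (-33 + I)/(19 + 2*V) (o(V, I) = (-33 + I)/(V + (V + 19)) = (-33 + I)/(V + (19 + V)) = (-33 + I)/(19 + 2*V))
F(18)*(-1530 + o(19, -32)) = √(8 + 2*18)*(-1530 + (-33 - 32)/(19 + 2*19)) = √(8 + 36)*(-1530 - 65/(19 + 38)) = √44*(-1530 - 65/57) = (2*√11)*(-1530 + (1/57)*(-65)) = (2*√11)*(-1530 - 65/57) = (2*√11)*(-87275/57) = -174550*√11/57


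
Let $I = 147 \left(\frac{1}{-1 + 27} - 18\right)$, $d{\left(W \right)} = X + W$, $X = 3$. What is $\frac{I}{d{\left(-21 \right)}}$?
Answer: $\frac{22883}{156} \approx 146.69$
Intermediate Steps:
$d{\left(W \right)} = 3 + W$
$I = - \frac{68649}{26}$ ($I = 147 \left(\frac{1}{26} - 18\right) = 147 \left(- \frac{467}{26}\right) = - \frac{68649}{26} \approx -2640.3$)
$\frac{I}{d{\left(-21 \right)}} = - \frac{68649}{26 \left(3 - 21\right)} = - \frac{68649}{26 \left(-18\right)} = \left(- \frac{68649}{26}\right) \left(- \frac{1}{18}\right) = \frac{22883}{156}$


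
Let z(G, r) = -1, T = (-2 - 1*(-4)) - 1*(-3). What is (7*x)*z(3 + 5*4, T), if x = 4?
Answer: -28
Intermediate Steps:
T = 5 (T = (-2 + 4) + 3 = 2 + 3 = 5)
(7*x)*z(3 + 5*4, T) = (7*4)*(-1) = 28*(-1) = -28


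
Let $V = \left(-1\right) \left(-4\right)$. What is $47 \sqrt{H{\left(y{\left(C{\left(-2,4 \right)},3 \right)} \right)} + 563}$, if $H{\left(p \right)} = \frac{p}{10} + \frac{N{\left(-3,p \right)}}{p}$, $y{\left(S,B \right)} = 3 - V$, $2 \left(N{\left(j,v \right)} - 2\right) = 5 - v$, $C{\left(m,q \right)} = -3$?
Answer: $\frac{47 \sqrt{55790}}{10} \approx 1110.1$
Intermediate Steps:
$V = 4$
$N{\left(j,v \right)} = \frac{9}{2} - \frac{v}{2}$ ($N{\left(j,v \right)} = 2 + \frac{5 - v}{2} = 2 - \left(- \frac{5}{2} + \frac{v}{2}\right) = \frac{9}{2} - \frac{v}{2}$)
$y{\left(S,B \right)} = -1$ ($y{\left(S,B \right)} = 3 - 4 = -1$)
$H{\left(p \right)} = \frac{p}{10} + \frac{\frac{9}{2} - \frac{p}{2}}{p}$
$47 \sqrt{H{\left(y{\left(C{\left(-2,4 \right)},3 \right)} \right)} + 563} = 47 \sqrt{\frac{45 + \left(-1\right)^{2} - -5}{10 \left(-1\right)} + 563} = 47 \sqrt{\frac{1}{10} \left(-1\right) \left(45 + 1 + 5\right) + 563} = 47 \sqrt{\frac{1}{10} \left(-1\right) 51 + 563} = 47 \sqrt{- \frac{51}{10} + 563} = 47 \sqrt{\frac{5579}{10}} = 47 \frac{\sqrt{55790}}{10} = \frac{47 \sqrt{55790}}{10}$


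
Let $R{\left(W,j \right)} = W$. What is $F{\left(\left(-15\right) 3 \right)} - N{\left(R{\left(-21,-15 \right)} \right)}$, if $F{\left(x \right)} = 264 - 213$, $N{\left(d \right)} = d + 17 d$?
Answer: $429$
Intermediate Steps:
$N{\left(d \right)} = 18 d$
$F{\left(x \right)} = 51$ ($F{\left(x \right)} = 264 - 213 = 51$)
$F{\left(\left(-15\right) 3 \right)} - N{\left(R{\left(-21,-15 \right)} \right)} = 51 - 18 \left(-21\right) = 51 - -378 = 51 + 378 = 429$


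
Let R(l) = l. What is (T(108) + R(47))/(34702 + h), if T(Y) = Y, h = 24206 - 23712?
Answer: 155/35196 ≈ 0.0044039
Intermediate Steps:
h = 494
(T(108) + R(47))/(34702 + h) = (108 + 47)/(34702 + 494) = 155/35196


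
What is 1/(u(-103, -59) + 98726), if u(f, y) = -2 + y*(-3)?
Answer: 1/98901 ≈ 1.0111e-5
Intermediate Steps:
u(f, y) = -2 - 3*y
1/(u(-103, -59) + 98726) = 1/((-2 - 3*(-59)) + 98726) = 1/((-2 + 177) + 98726) = 1/(175 + 98726) = 1/98901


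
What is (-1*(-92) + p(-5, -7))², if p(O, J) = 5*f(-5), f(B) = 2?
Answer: 10404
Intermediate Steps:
p(O, J) = 10 (p(O, J) = 5*2 = 10)
(-1*(-92) + p(-5, -7))² = (-1*(-92) + 10)² = (92 + 10)² = 102² = 10404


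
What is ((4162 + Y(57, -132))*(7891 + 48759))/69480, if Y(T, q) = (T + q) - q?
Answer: 23900635/6948 ≈ 3439.9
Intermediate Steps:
Y(T, q) = T
((4162 + Y(57, -132))*(7891 + 48759))/69480 = ((4162 + 57)*(7891 + 48759))/69480 = (4219*56650)*(1/69480) = 239006350*(1/69480) = 23900635/6948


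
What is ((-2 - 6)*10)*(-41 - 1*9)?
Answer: 4000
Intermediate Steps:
((-2 - 6)*10)*(-41 - 1*9) = (-8*10)*(-41 - 9) = -80*(-50) = 4000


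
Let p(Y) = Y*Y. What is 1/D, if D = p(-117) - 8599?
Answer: 1/5090 ≈ 0.00019646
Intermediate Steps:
p(Y) = Y**2
D = 5090 (D = (-117)**2 - 8599 = 13689 - 8599 = 5090)
1/D = 1/5090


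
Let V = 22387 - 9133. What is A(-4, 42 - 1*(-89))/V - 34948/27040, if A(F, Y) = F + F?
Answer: -57927139/44798520 ≈ -1.2931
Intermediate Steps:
A(F, Y) = 2*F
V = 13254
A(-4, 42 - 1*(-89))/V - 34948/27040 = (2*(-4))/13254 - 34948/27040 = -8*1/13254 - 34948*1/27040 = -4/6627 - 8737/6760 = -57927139/44798520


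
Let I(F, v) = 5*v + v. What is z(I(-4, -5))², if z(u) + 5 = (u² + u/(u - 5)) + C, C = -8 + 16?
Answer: 40030929/49 ≈ 8.1696e+5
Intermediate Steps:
C = 8
I(F, v) = 6*v
z(u) = 3 + u² + u/(-5 + u) (z(u) = -5 + ((u² + u/(u - 5)) + 8) = -5 + ((u² + u/(-5 + u)) + 8) = -5 + (8 + u² + u/(-5 + u)) = 3 + u² + u/(-5 + u))
z(I(-4, -5))² = ((-15 + (6*(-5))³ - 5*(6*(-5))² + 4*(6*(-5)))/(-5 + 6*(-5)))² = ((-15 + (-30)³ - 5*(-30)² + 4*(-30))/(-5 - 30))² = ((-15 - 27000 - 5*900 - 120)/(-35))² = (-(-15 - 27000 - 4500 - 120)/35)² = (-1/35*(-31635))² = (6327/7)² = 40030929/49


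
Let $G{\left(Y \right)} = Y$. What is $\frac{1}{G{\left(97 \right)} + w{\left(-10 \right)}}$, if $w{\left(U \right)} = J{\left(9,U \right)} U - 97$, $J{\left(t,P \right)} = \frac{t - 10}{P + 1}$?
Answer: $- \frac{9}{10} \approx -0.9$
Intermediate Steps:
$J{\left(t,P \right)} = \frac{-10 + t}{1 + P}$
$w{\left(U \right)} = -97 - \frac{U}{1 + U}$ ($w{\left(U \right)} = \frac{-10 + 9}{1 + U} U - 97 = \frac{1}{1 + U} \left(-1\right) U - 97 = - \frac{1}{1 + U} U - 97 = - \frac{U}{1 + U} - 97 = -97 - \frac{U}{1 + U}$)
$\frac{1}{G{\left(97 \right)} + w{\left(-10 \right)}} = \frac{1}{97 + \frac{-97 - -980}{1 - 10}} = \frac{1}{97 + \frac{-97 + 980}{-9}} = \frac{1}{97 - \frac{883}{9}} = \frac{1}{- \frac{10}{9}} = - \frac{9}{10}$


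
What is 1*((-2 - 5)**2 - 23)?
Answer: 26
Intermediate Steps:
1*((-2 - 5)**2 - 23) = 1*((-7)**2 - 23) = 1*(49 - 23) = 1*26 = 26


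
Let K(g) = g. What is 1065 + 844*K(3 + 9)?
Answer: 11193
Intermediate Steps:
1065 + 844*K(3 + 9) = 1065 + 844*(3 + 9) = 1065 + 844*12 = 1065 + 10128 = 11193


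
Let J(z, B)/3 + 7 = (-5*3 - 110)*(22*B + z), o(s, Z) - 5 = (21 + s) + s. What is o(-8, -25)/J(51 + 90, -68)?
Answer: 5/254052 ≈ 1.9681e-5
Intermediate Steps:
o(s, Z) = 26 + 2*s (o(s, Z) = 5 + ((21 + s) + s) = 5 + (21 + 2*s) = 26 + 2*s)
J(z, B) = -21 - 8250*B - 375*z (J(z, B) = -21 + 3*((-5*3 - 110)*(22*B + z)) = -21 + 3*((-15 - 110)*(z + 22*B)) = -21 + 3*(-125*(z + 22*B)) = -21 + 3*(-2750*B - 125*z) = -21 + (-8250*B - 375*z) = -21 - 8250*B - 375*z)
o(-8, -25)/J(51 + 90, -68) = (26 + 2*(-8))/(-21 - 8250*(-68) - 375*(51 + 90)) = (26 - 16)/(-21 + 561000 - 375*141) = 10/(-21 + 561000 - 52875) = 10/508104 = 10*(1/508104) = 5/254052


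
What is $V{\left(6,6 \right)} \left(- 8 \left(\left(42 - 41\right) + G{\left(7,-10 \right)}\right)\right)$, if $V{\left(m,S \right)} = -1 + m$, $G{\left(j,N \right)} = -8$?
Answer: $280$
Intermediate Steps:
$V{\left(6,6 \right)} \left(- 8 \left(\left(42 - 41\right) + G{\left(7,-10 \right)}\right)\right) = \left(-1 + 6\right) \left(- 8 \left(\left(42 - 41\right) - 8\right)\right) = 5 \left(- 8 \left(\left(42 - 41\right) - 8\right)\right) = 5 \left(- 8 \left(1 - 8\right)\right) = 5 \left(\left(-8\right) \left(-7\right)\right) = 5 \cdot 56 = 280$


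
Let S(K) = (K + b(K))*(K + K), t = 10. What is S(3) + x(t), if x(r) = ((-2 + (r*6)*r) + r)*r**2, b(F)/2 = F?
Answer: 60854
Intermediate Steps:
b(F) = 2*F
S(K) = 6*K**2 (S(K) = (K + 2*K)*(K + K) = (3*K)*(2*K) = 6*K**2)
x(r) = r**2*(-2 + r + 6*r**2) (x(r) = ((-2 + (6*r)*r) + r)*r**2 = ((-2 + 6*r**2) + r)*r**2 = (-2 + r + 6*r**2)*r**2 = r**2*(-2 + r + 6*r**2))
S(3) + x(t) = 6*3**2 + 10**2*(-2 + 10 + 6*10**2) = 6*9 + 100*(-2 + 10 + 6*100) = 54 + 100*(-2 + 10 + 600) = 54 + 100*608 = 54 + 60800 = 60854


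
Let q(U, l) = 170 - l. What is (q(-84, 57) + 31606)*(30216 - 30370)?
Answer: -4884726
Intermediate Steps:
(q(-84, 57) + 31606)*(30216 - 30370) = ((170 - 1*57) + 31606)*(30216 - 30370) = ((170 - 57) + 31606)*(-154) = (113 + 31606)*(-154) = 31719*(-154) = -4884726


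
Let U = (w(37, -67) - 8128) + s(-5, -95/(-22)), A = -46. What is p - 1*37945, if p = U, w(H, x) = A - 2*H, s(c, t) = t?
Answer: -1016151/22 ≈ -46189.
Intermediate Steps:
w(H, x) = -46 - 2*H
U = -181361/22 (U = ((-46 - 2*37) - 8128) - 95/(-22) = ((-46 - 74) - 8128) - 95*(-1/22) = (-120 - 8128) + 95/22 = -8248 + 95/22 = -181361/22 ≈ -8243.7)
p = -181361/22 ≈ -8243.7
p - 1*37945 = -181361/22 - 1*37945 = -181361/22 - 37945 = -1016151/22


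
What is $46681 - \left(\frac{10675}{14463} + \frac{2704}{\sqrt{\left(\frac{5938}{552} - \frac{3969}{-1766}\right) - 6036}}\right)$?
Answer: $\frac{675136628}{14463} + \frac{416 i \sqrt{89431827272853}}{112911703} \approx 46680.0 + 34.842 i$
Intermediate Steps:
$46681 - \left(\frac{10675}{14463} + \frac{2704}{\sqrt{\left(\frac{5938}{552} - \frac{3969}{-1766}\right) - 6036}}\right) = 46681 - \left(\frac{10675}{14463} + \frac{2704}{\sqrt{\left(5938 \cdot \frac{1}{552} - - \frac{3969}{1766}\right) - 6036}}\right) = 46681 - \left(\frac{10675}{14463} + \frac{2704}{\sqrt{\left(\frac{2969}{276} + \frac{3969}{1766}\right) - 6036}}\right) = 46681 - \left(\frac{10675}{14463} + \frac{2704}{\sqrt{\frac{3169349}{243708} - 6036}}\right) = 46681 - \left(\frac{10675}{14463} + \frac{2704}{\sqrt{- \frac{1467852139}{243708}}}\right) = 46681 - \left(\frac{10675}{14463} + \frac{2704}{\frac{1}{121854} i \sqrt{89431827272853}}\right) = 46681 - \left(\frac{10675}{14463} + 2704 \left(- \frac{2 i \sqrt{89431827272853}}{1467852139}\right)\right) = 46681 - \left(\frac{10675}{14463} - \frac{416 i \sqrt{89431827272853}}{112911703}\right) = \frac{675136628}{14463} + \frac{416 i \sqrt{89431827272853}}{112911703}$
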